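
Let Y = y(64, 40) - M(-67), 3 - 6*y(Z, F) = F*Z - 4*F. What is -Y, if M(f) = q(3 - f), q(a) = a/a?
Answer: 801/2 ≈ 400.50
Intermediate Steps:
q(a) = 1
M(f) = 1
y(Z, F) = 1/2 + 2*F/3 - F*Z/6 (y(Z, F) = 1/2 - (F*Z - 4*F)/6 = 1/2 - (-4*F + F*Z)/6 = 1/2 + (2*F/3 - F*Z/6) = 1/2 + 2*F/3 - F*Z/6)
Y = -801/2 (Y = (1/2 + (2/3)*40 - 1/6*40*64) - 1*1 = (1/2 + 80/3 - 1280/3) - 1 = -799/2 - 1 = -801/2 ≈ -400.50)
-Y = -1*(-801/2) = 801/2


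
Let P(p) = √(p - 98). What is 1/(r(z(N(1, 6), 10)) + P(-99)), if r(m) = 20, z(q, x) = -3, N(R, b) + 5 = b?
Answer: 20/597 - I*√197/597 ≈ 0.033501 - 0.02351*I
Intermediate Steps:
N(R, b) = -5 + b
P(p) = √(-98 + p)
1/(r(z(N(1, 6), 10)) + P(-99)) = 1/(20 + √(-98 - 99)) = 1/(20 + √(-197)) = 1/(20 + I*√197)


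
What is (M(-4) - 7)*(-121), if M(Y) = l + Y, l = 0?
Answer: 1331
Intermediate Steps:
M(Y) = Y (M(Y) = 0 + Y = Y)
(M(-4) - 7)*(-121) = (-4 - 7)*(-121) = -11*(-121) = 1331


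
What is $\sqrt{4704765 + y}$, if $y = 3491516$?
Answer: $\sqrt{8196281} \approx 2862.9$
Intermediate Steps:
$\sqrt{4704765 + y} = \sqrt{4704765 + 3491516} = \sqrt{8196281}$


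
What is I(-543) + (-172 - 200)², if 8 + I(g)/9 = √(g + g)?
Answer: 138312 + 9*I*√1086 ≈ 1.3831e+5 + 296.59*I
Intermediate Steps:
I(g) = -72 + 9*√2*√g (I(g) = -72 + 9*√(g + g) = -72 + 9*√(2*g) = -72 + 9*(√2*√g) = -72 + 9*√2*√g)
I(-543) + (-172 - 200)² = (-72 + 9*√2*√(-543)) + (-172 - 200)² = (-72 + 9*√2*(I*√543)) + (-372)² = (-72 + 9*I*√1086) + 138384 = 138312 + 9*I*√1086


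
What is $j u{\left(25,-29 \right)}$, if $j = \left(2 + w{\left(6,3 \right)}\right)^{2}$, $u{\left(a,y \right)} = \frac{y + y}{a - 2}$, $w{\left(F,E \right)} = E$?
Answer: $- \frac{1450}{23} \approx -63.043$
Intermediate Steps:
$u{\left(a,y \right)} = \frac{2 y}{-2 + a}$
$j = 25$ ($j = \left(2 + 3\right)^{2} = 5^{2} = 25$)
$j u{\left(25,-29 \right)} = 25 \cdot 2 \left(-29\right) \frac{1}{-2 + 25} = 25 \cdot 2 \left(-29\right) \frac{1}{23} = 25 \left(- \frac{58}{23}\right) = - \frac{1450}{23}$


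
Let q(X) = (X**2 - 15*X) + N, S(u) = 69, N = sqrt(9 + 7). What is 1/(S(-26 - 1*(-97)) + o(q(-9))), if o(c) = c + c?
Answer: 1/509 ≈ 0.0019646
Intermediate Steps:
N = 4 (N = sqrt(16) = 4)
q(X) = 4 + X**2 - 15*X (q(X) = (X**2 - 15*X) + 4 = 4 + X**2 - 15*X)
o(c) = 2*c
1/(S(-26 - 1*(-97)) + o(q(-9))) = 1/(69 + 2*(4 + (-9)**2 - 15*(-9))) = 1/(69 + 2*(4 + 81 + 135)) = 1/(69 + 2*220) = 1/(69 + 440) = 1/509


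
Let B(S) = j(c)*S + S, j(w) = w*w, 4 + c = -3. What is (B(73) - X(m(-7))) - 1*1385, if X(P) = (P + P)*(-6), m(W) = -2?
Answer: 2241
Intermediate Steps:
c = -7 (c = -4 - 3 = -7)
j(w) = w²
X(P) = -12*P (X(P) = (2*P)*(-6) = -12*P)
B(S) = 50*S (B(S) = (-7)²*S + S = 49*S + S = 50*S)
(B(73) - X(m(-7))) - 1*1385 = (50*73 - (-12)*(-2)) - 1*1385 = (3650 - 1*24) - 1385 = (3650 - 24) - 1385 = 3626 - 1385 = 2241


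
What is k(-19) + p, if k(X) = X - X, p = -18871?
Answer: -18871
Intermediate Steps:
k(X) = 0
k(-19) + p = 0 - 18871 = -18871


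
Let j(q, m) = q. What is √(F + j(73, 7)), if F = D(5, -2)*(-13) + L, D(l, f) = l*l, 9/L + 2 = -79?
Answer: I*√2269/3 ≈ 15.878*I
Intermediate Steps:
L = -⅑ (L = 9/(-2 - 79) = 9/(-81) = 9*(-1/81) = -⅑ ≈ -0.11111)
D(l, f) = l²
F = -2926/9 (F = 5²*(-13) - ⅑ = 25*(-13) - ⅑ = -325 - ⅑ = -2926/9 ≈ -325.11)
√(F + j(73, 7)) = √(-2926/9 + 73) = √(-2269/9) = I*√2269/3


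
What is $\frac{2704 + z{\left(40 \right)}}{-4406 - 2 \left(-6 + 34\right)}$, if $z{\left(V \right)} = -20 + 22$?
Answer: $- \frac{1353}{2231} \approx -0.60645$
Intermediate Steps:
$z{\left(V \right)} = 2$
$\frac{2704 + z{\left(40 \right)}}{-4406 - 2 \left(-6 + 34\right)} = \frac{2704 + 2}{-4406 - 2 \left(-6 + 34\right)} = \frac{2706}{-4406 - 56} = \frac{2706}{-4462} = 2706 \left(- \frac{1}{4462}\right) = - \frac{1353}{2231}$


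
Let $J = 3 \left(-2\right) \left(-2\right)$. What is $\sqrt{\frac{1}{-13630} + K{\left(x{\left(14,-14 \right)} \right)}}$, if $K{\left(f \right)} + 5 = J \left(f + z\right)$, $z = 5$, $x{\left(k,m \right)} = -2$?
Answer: $\frac{\sqrt{5759070270}}{13630} \approx 5.5678$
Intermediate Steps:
$J = 12$ ($J = \left(-6\right) \left(-2\right) = 12$)
$K{\left(f \right)} = 55 + 12 f$ ($K{\left(f \right)} = -5 + 12 \left(f + 5\right) = -5 + 12 \left(5 + f\right) = -5 + \left(60 + 12 f\right) = 55 + 12 f$)
$\sqrt{\frac{1}{-13630} + K{\left(x{\left(14,-14 \right)} \right)}} = \sqrt{\frac{1}{-13630} + \left(55 + 12 \left(-2\right)\right)} = \sqrt{- \frac{1}{13630} + \left(55 - 24\right)} = \sqrt{- \frac{1}{13630} + 31} = \sqrt{\frac{422529}{13630}} = \frac{\sqrt{5759070270}}{13630}$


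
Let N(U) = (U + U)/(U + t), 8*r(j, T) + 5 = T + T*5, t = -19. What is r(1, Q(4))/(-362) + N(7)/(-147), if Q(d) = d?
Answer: 251/182448 ≈ 0.0013757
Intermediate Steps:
r(j, T) = -5/8 + 3*T/4 (r(j, T) = -5/8 + (T + T*5)/8 = -5/8 + (T + 5*T)/8 = -5/8 + (6*T)/8 = -5/8 + 3*T/4)
N(U) = 2*U/(-19 + U) (N(U) = (U + U)/(U - 19) = (2*U)/(-19 + U) = 2*U/(-19 + U))
r(1, Q(4))/(-362) + N(7)/(-147) = (-5/8 + (3/4)*4)/(-362) + (2*7/(-19 + 7))/(-147) = (-5/8 + 3)*(-1/362) + (2*7/(-12))*(-1/147) = (19/8)*(-1/362) + (2*7*(-1/12))*(-1/147) = -19/2896 - 7/6*(-1/147) = -19/2896 + 1/126 = 251/182448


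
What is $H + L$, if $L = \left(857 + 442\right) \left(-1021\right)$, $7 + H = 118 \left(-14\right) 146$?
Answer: $-1567478$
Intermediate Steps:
$H = -241199$ ($H = -7 + 118 \left(-14\right) 146 = -7 - 241192 = -241199$)
$L = -1326279$ ($L = 1299 \left(-1021\right) = -1326279$)
$H + L = -241199 - 1326279 = -1567478$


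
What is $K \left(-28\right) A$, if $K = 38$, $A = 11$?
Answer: $-11704$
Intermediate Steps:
$K \left(-28\right) A = 38 \left(-28\right) 11 = \left(-1064\right) 11 = -11704$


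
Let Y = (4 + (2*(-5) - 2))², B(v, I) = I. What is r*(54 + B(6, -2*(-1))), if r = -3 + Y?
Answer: 3416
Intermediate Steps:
Y = 64 (Y = (4 + (-10 - 2))² = (4 - 12)² = (-8)² = 64)
r = 61 (r = -3 + 64 = 61)
r*(54 + B(6, -2*(-1))) = 61*(54 - 2*(-1)) = 61*(54 + 2) = 61*56 = 3416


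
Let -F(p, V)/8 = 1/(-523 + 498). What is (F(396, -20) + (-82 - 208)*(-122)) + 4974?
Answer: 1008858/25 ≈ 40354.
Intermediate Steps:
F(p, V) = 8/25 (F(p, V) = -8/(-523 + 498) = -8/(-25) = -8*(-1/25) = 8/25)
(F(396, -20) + (-82 - 208)*(-122)) + 4974 = (8/25 + (-82 - 208)*(-122)) + 4974 = (8/25 - 290*(-122)) + 4974 = (8/25 + 35380) + 4974 = 884508/25 + 4974 = 1008858/25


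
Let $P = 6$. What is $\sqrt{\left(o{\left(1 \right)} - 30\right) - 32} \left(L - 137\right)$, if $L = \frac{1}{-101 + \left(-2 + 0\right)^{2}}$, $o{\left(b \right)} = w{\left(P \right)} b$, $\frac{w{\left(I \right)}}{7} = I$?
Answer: $- \frac{26580 i \sqrt{5}}{97} \approx - 612.73 i$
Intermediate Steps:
$w{\left(I \right)} = 7 I$
$o{\left(b \right)} = 42 b$ ($o{\left(b \right)} = 7 \cdot 6 b = 42 b$)
$L = - \frac{1}{97}$ ($L = \frac{1}{-101 + \left(-2\right)^{2}} = \frac{1}{-101 + 4} = \frac{1}{-97} = - \frac{1}{97} \approx -0.010309$)
$\sqrt{\left(o{\left(1 \right)} - 30\right) - 32} \left(L - 137\right) = \sqrt{\left(42 \cdot 1 - 30\right) - 32} \left(- \frac{1}{97} - 137\right) = \sqrt{\left(42 - 30\right) - 32} \left(- \frac{13290}{97}\right) = \sqrt{12 - 32} \left(- \frac{13290}{97}\right) = \sqrt{-20} \left(- \frac{13290}{97}\right) = 2 i \sqrt{5} \left(- \frac{13290}{97}\right) = - \frac{26580 i \sqrt{5}}{97}$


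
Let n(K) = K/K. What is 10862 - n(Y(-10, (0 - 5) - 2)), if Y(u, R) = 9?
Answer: 10861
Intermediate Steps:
n(K) = 1
10862 - n(Y(-10, (0 - 5) - 2)) = 10862 - 1*1 = 10862 - 1 = 10861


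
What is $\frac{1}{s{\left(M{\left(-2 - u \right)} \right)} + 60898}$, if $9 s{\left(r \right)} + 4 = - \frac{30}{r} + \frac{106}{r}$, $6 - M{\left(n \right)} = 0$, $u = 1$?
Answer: $\frac{27}{1644272} \approx 1.6421 \cdot 10^{-5}$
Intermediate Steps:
$M{\left(n \right)} = 6$ ($M{\left(n \right)} = 6 - 0 = 6 + 0 = 6$)
$s{\left(r \right)} = - \frac{4}{9} + \frac{76}{9 r}$ ($s{\left(r \right)} = - \frac{4}{9} + \frac{- \frac{30}{r} + \frac{106}{r}}{9} = - \frac{4}{9} + \frac{76 \frac{1}{r}}{9} = - \frac{4}{9} + \frac{76}{9 r}$)
$\frac{1}{s{\left(M{\left(-2 - u \right)} \right)} + 60898} = \frac{1}{\frac{4 \left(19 - 6\right)}{9 \cdot 6} + 60898} = \frac{1}{\frac{4}{9} \cdot \frac{1}{6} \left(19 - 6\right) + 60898} = \frac{1}{\frac{4}{9} \cdot \frac{1}{6} \cdot 13 + 60898} = \frac{1}{\frac{26}{27} + 60898} = \frac{1}{\frac{1644272}{27}} = \frac{27}{1644272}$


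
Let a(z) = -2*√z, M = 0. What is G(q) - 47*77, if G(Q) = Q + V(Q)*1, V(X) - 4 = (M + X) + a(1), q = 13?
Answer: -3591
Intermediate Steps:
V(X) = 2 + X (V(X) = 4 + ((0 + X) - 2*√1) = 4 + (X - 2*1) = 4 + (X - 2) = 4 + (-2 + X) = 2 + X)
G(Q) = 2 + 2*Q (G(Q) = Q + (2 + Q)*1 = Q + (2 + Q) = 2 + 2*Q)
G(q) - 47*77 = (2 + 2*13) - 47*77 = (2 + 26) - 3619 = 28 - 3619 = -3591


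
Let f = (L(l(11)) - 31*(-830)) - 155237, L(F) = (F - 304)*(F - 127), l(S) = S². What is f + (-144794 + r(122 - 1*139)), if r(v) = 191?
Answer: -273012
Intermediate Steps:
L(F) = (-304 + F)*(-127 + F)
f = -128409 (f = ((38608 + (11²)² - 431*11²) - 31*(-830)) - 155237 = ((38608 + 121² - 431*121) + 25730) - 155237 = ((38608 + 14641 - 52151) + 25730) - 155237 = (1098 + 25730) - 155237 = 26828 - 155237 = -128409)
f + (-144794 + r(122 - 1*139)) = -128409 + (-144794 + 191) = -128409 - 144603 = -273012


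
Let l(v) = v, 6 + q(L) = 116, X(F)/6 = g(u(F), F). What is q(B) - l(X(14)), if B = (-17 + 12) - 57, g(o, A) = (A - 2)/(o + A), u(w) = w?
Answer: 752/7 ≈ 107.43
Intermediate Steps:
g(o, A) = (-2 + A)/(A + o)
X(F) = 3*(-2 + F)/F (X(F) = 6*((-2 + F)/(F + F)) = 6*((-2 + F)/((2*F))) = 6*((1/(2*F))*(-2 + F)) = 6*((-2 + F)/(2*F)) = 3*(-2 + F)/F)
B = -62 (B = -5 - 57 = -62)
q(L) = 110 (q(L) = -6 + 116 = 110)
q(B) - l(X(14)) = 110 - (3 - 6/14) = 110 - (3 - 6*1/14) = 110 - (3 - 3/7) = 110 - 1*18/7 = 110 - 18/7 = 752/7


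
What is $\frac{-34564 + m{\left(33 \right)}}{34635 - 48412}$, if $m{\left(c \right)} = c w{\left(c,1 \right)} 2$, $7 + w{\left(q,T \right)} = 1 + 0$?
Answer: $\frac{1520}{599} \approx 2.5376$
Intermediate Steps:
$w{\left(q,T \right)} = -6$ ($w{\left(q,T \right)} = -7 + \left(1 + 0\right) = -7 + 1 = -6$)
$m{\left(c \right)} = - 12 c$ ($m{\left(c \right)} = c \left(-6\right) 2 = - 6 c 2 = - 12 c$)
$\frac{-34564 + m{\left(33 \right)}}{34635 - 48412} = \frac{-34564 - 396}{34635 - 48412} = \frac{-34564 - 396}{-13777} = \left(-34960\right) \left(- \frac{1}{13777}\right) = \frac{1520}{599}$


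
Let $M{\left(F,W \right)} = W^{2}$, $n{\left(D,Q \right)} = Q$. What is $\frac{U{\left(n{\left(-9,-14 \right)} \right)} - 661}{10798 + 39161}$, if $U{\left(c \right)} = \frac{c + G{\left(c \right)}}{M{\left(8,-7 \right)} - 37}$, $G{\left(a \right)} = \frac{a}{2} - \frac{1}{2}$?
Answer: $- \frac{15907}{1199016} \approx -0.013267$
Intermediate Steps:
$G{\left(a \right)} = - \frac{1}{2} + \frac{a}{2}$ ($G{\left(a \right)} = a \frac{1}{2} - \frac{1}{2} = \frac{a}{2} - \frac{1}{2} = - \frac{1}{2} + \frac{a}{2}$)
$U{\left(c \right)} = - \frac{1}{24} + \frac{c}{8}$ ($U{\left(c \right)} = \frac{c + \left(- \frac{1}{2} + \frac{c}{2}\right)}{\left(-7\right)^{2} - 37} = \frac{- \frac{1}{2} + \frac{3 c}{2}}{49 - 37} = \frac{- \frac{1}{2} + \frac{3 c}{2}}{12} = \left(- \frac{1}{2} + \frac{3 c}{2}\right) \frac{1}{12} = - \frac{1}{24} + \frac{c}{8}$)
$\frac{U{\left(n{\left(-9,-14 \right)} \right)} - 661}{10798 + 39161} = \frac{\left(- \frac{1}{24} + \frac{1}{8} \left(-14\right)\right) - 661}{10798 + 39161} = \frac{\left(- \frac{1}{24} - \frac{7}{4}\right) - 661}{49959} = \left(- \frac{43}{24} - 661\right) \frac{1}{49959} = \left(- \frac{15907}{24}\right) \frac{1}{49959} = - \frac{15907}{1199016}$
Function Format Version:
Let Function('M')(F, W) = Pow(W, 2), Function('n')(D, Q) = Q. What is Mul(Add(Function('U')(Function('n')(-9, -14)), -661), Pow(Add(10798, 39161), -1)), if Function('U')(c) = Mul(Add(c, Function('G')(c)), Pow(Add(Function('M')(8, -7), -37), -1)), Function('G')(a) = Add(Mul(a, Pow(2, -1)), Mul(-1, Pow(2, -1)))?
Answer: Rational(-15907, 1199016) ≈ -0.013267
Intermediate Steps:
Function('G')(a) = Add(Rational(-1, 2), Mul(Rational(1, 2), a)) (Function('G')(a) = Add(Mul(a, Rational(1, 2)), Mul(-1, Rational(1, 2))) = Add(Mul(Rational(1, 2), a), Rational(-1, 2)) = Add(Rational(-1, 2), Mul(Rational(1, 2), a)))
Function('U')(c) = Add(Rational(-1, 24), Mul(Rational(1, 8), c)) (Function('U')(c) = Mul(Add(c, Add(Rational(-1, 2), Mul(Rational(1, 2), c))), Pow(Add(Pow(-7, 2), -37), -1)) = Mul(Add(Rational(-1, 2), Mul(Rational(3, 2), c)), Pow(Add(49, -37), -1)) = Mul(Add(Rational(-1, 2), Mul(Rational(3, 2), c)), Pow(12, -1)) = Mul(Add(Rational(-1, 2), Mul(Rational(3, 2), c)), Rational(1, 12)) = Add(Rational(-1, 24), Mul(Rational(1, 8), c)))
Mul(Add(Function('U')(Function('n')(-9, -14)), -661), Pow(Add(10798, 39161), -1)) = Mul(Add(Add(Rational(-1, 24), Mul(Rational(1, 8), -14)), -661), Pow(Add(10798, 39161), -1)) = Mul(Add(Add(Rational(-1, 24), Rational(-7, 4)), -661), Pow(49959, -1)) = Mul(Add(Rational(-43, 24), -661), Rational(1, 49959)) = Mul(Rational(-15907, 24), Rational(1, 49959)) = Rational(-15907, 1199016)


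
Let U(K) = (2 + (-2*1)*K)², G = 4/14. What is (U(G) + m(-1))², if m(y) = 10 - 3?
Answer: 196249/2401 ≈ 81.736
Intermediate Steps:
G = 2/7 (G = 4*(1/14) = 2/7 ≈ 0.28571)
U(K) = (2 - 2*K)²
m(y) = 7
(U(G) + m(-1))² = (4*(-1 + 2/7)² + 7)² = (4*(-5/7)² + 7)² = (4*(25/49) + 7)² = (100/49 + 7)² = (443/49)² = 196249/2401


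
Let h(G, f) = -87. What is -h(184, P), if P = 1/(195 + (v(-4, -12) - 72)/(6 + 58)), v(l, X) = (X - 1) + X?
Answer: 87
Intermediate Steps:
v(l, X) = -1 + 2*X (v(l, X) = (-1 + X) + X = -1 + 2*X)
P = 64/12383 (P = 1/(195 + ((-1 + 2*(-12)) - 72)/(6 + 58)) = 1/(195 + ((-1 - 24) - 72)/64) = 1/(195 + (-25 - 72)*(1/64)) = 1/(195 - 97*1/64) = 1/(195 - 97/64) = 1/(12383/64) = 64/12383 ≈ 0.0051684)
-h(184, P) = -1*(-87) = 87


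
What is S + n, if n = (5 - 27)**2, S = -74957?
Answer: -74473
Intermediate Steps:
n = 484 (n = (-22)**2 = 484)
S + n = -74957 + 484 = -74473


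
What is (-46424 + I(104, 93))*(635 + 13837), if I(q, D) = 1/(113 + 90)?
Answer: -136385155512/203 ≈ -6.7185e+8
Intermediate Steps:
I(q, D) = 1/203
(-46424 + I(104, 93))*(635 + 13837) = (-46424 + 1/203)*(635 + 13837) = -9424071/203*14472 = -136385155512/203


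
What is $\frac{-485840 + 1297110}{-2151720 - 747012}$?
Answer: $- \frac{405635}{1449366} \approx -0.27987$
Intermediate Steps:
$\frac{-485840 + 1297110}{-2151720 - 747012} = \frac{811270}{-2898732} = 811270 \left(- \frac{1}{2898732}\right) = - \frac{405635}{1449366}$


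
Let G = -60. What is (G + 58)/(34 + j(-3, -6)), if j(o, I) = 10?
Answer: -1/22 ≈ -0.045455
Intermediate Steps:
(G + 58)/(34 + j(-3, -6)) = (-60 + 58)/(34 + 10) = -2/44 = (1/44)*(-2) = -1/22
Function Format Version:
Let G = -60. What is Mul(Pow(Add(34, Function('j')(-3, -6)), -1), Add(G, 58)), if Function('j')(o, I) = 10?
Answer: Rational(-1, 22) ≈ -0.045455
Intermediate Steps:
Mul(Pow(Add(34, Function('j')(-3, -6)), -1), Add(G, 58)) = Mul(Pow(Add(34, 10), -1), Add(-60, 58)) = Mul(Pow(44, -1), -2) = Mul(Rational(1, 44), -2) = Rational(-1, 22)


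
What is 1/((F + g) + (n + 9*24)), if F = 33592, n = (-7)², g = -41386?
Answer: -1/7529 ≈ -0.00013282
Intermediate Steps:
n = 49
1/((F + g) + (n + 9*24)) = 1/((33592 - 41386) + (49 + 9*24)) = 1/(-7794 + (49 + 216)) = 1/(-7794 + 265) = 1/(-7529) = -1/7529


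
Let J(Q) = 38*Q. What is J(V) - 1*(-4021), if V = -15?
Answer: 3451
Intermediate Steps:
J(V) - 1*(-4021) = 38*(-15) - 1*(-4021) = -570 + 4021 = 3451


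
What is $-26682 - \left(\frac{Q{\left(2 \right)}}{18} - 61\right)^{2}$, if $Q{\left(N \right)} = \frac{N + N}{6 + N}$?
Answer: $- \frac{39397897}{1296} \approx -30400.0$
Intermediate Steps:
$Q{\left(N \right)} = \frac{2 N}{6 + N}$
$-26682 - \left(\frac{Q{\left(2 \right)}}{18} - 61\right)^{2} = -26682 - \left(\frac{2 \cdot 2 \frac{1}{6 + 2}}{18} - 61\right)^{2} = -26682 - \left(2 \cdot 2 \cdot \frac{1}{8} \cdot \frac{1}{18} - 61\right)^{2} = -26682 - \left(\frac{1}{2} \cdot \frac{1}{18} - 61\right)^{2} = -26682 - \left(\frac{1}{36} - 61\right)^{2} = -26682 - \left(- \frac{2195}{36}\right)^{2} = -26682 - \frac{4818025}{1296} = - \frac{39397897}{1296}$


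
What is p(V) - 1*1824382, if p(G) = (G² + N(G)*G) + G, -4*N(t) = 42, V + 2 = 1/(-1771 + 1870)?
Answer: -35761087789/19602 ≈ -1.8244e+6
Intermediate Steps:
V = -197/99 (V = -2 + 1/(-1771 + 1870) = -2 + 1/99 = -197/99 ≈ -1.9899)
N(t) = -21/2 (N(t) = -¼*42 = -21/2)
p(G) = G² - 19*G/2 (p(G) = (G² - 21*G/2) + G = G² - 19*G/2)
p(V) - 1*1824382 = (½)*(-197/99)*(-19 + 2*(-197/99)) - 1*1824382 = (½)*(-197/99)*(-19 - 394/99) - 1824382 = (½)*(-197/99)*(-2275/99) - 1824382 = 448175/19602 - 1824382 = -35761087789/19602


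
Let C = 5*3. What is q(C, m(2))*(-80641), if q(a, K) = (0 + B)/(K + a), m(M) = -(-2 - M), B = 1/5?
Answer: -80641/95 ≈ -848.85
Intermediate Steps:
B = 1/5 ≈ 0.20000
C = 15
m(M) = 2 + M
q(a, K) = 1/(5*(K + a)) (q(a, K) = (0 + 1/5)/(K + a) = 1/(5*(K + a)))
q(C, m(2))*(-80641) = (1/(5*((2 + 2) + 15)))*(-80641) = (1/(5*(4 + 15)))*(-80641) = ((1/5)/19)*(-80641) = ((1/5)*(1/19))*(-80641) = (1/95)*(-80641) = -80641/95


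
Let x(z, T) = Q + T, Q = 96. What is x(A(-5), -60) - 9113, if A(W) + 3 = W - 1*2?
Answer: -9077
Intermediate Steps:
A(W) = -5 + W (A(W) = -3 + (W - 1*2) = -3 + (W - 2) = -3 + (-2 + W) = -5 + W)
x(z, T) = 96 + T
x(A(-5), -60) - 9113 = (96 - 60) - 9113 = 36 - 9113 = -9077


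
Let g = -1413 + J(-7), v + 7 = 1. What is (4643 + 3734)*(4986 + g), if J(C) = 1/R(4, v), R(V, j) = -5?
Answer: 149646728/5 ≈ 2.9929e+7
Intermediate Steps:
v = -6 (v = -7 + 1 = -6)
J(C) = -1/5 (J(C) = 1/(-5) = -1/5)
g = -7066/5 (g = -1413 - 1/5 = -7066/5 ≈ -1413.2)
(4643 + 3734)*(4986 + g) = (4643 + 3734)*(4986 - 7066/5) = 8377*(17864/5) = 149646728/5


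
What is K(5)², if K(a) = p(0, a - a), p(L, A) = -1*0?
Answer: 0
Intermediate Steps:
p(L, A) = 0
K(a) = 0
K(5)² = 0² = 0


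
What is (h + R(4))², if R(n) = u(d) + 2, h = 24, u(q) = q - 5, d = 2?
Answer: 529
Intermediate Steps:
u(q) = -5 + q
R(n) = -1 (R(n) = (-5 + 2) + 2 = -3 + 2 = -1)
(h + R(4))² = (24 - 1)² = 23² = 529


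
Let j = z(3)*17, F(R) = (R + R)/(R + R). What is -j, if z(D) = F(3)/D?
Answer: -17/3 ≈ -5.6667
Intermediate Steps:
F(R) = 1 (F(R) = (2*R)/((2*R)) = (2*R)*(1/(2*R)) = 1)
z(D) = 1/D
j = 17/3 ≈ 5.6667
-j = -1*17/3 = -17/3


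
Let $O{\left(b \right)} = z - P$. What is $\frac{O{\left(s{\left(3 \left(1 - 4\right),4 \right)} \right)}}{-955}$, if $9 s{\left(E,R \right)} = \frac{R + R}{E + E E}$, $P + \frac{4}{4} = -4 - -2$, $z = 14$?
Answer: $- \frac{17}{955} \approx -0.017801$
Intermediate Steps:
$P = -3$ ($P = -1 - 2 = -3$)
$s{\left(E,R \right)} = \frac{2 R}{9 \left(E + E^{2}\right)}$ ($s{\left(E,R \right)} = \frac{\left(R + R\right) \frac{1}{E + E E}}{9} = \frac{2 R \frac{1}{E + E^{2}}}{9} = \frac{2 R}{9 \left(E + E^{2}\right)}$)
$O{\left(b \right)} = 17$ ($O{\left(b \right)} = 14 - -3 = 14 + 3 = 17$)
$\frac{O{\left(s{\left(3 \left(1 - 4\right),4 \right)} \right)}}{-955} = \frac{17}{-955} = 17 \left(- \frac{1}{955}\right) = - \frac{17}{955}$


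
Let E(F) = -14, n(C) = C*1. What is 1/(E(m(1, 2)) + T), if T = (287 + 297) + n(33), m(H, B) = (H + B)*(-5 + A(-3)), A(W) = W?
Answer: 1/603 ≈ 0.0016584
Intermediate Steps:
n(C) = C
m(H, B) = -8*B - 8*H (m(H, B) = (H + B)*(-5 - 3) = (B + H)*(-8) = -8*B - 8*H)
T = 617 (T = (287 + 297) + 33 = 584 + 33 = 617)
1/(E(m(1, 2)) + T) = 1/(-14 + 617) = 1/603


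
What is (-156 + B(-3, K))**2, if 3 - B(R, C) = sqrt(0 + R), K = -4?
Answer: (153 + I*sqrt(3))**2 ≈ 23406.0 + 530.01*I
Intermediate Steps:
B(R, C) = 3 - sqrt(R) (B(R, C) = 3 - sqrt(0 + R) = 3 - sqrt(R))
(-156 + B(-3, K))**2 = (-156 + (3 - sqrt(-3)))**2 = (-156 + (3 - I*sqrt(3)))**2 = (-153 - I*sqrt(3))**2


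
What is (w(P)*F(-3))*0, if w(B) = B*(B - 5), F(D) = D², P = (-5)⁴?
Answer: 0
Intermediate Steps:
P = 625
w(B) = B*(-5 + B)
(w(P)*F(-3))*0 = ((625*(-5 + 625))*(-3)²)*0 = ((625*620)*9)*0 = (387500*9)*0 = 3487500*0 = 0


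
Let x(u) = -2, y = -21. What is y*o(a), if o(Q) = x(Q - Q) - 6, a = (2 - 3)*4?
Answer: 168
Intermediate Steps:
a = -4 (a = -1*4 = -4)
o(Q) = -8 (o(Q) = -2 - 6 = -8)
y*o(a) = -21*(-8) = 168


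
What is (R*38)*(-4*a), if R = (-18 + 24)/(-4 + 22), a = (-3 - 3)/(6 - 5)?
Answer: 304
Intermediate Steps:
a = -6 (a = -6/1 = -6*1 = -6)
R = 1/3 (R = 6/18 = 6*(1/18) = 1/3 ≈ 0.33333)
(R*38)*(-4*a) = ((1/3)*38)*(-4*(-6)) = (38/3)*24 = 304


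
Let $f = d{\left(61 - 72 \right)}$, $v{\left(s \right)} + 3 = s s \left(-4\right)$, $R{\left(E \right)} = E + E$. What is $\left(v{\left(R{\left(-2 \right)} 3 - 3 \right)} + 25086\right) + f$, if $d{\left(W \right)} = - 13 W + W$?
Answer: $24315$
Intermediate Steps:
$R{\left(E \right)} = 2 E$
$v{\left(s \right)} = -3 - 4 s^{2}$ ($v{\left(s \right)} = -3 + s s \left(-4\right) = -3 + s^{2} \left(-4\right) = -3 - 4 s^{2}$)
$d{\left(W \right)} = - 12 W$
$f = 132$ ($f = - 12 \left(61 - 72\right) = \left(-12\right) \left(-11\right) = 132$)
$\left(v{\left(R{\left(-2 \right)} 3 - 3 \right)} + 25086\right) + f = \left(\left(-3 - 4 \left(2 \left(-2\right) 3 - 3\right)^{2}\right) + 25086\right) + 132 = \left(\left(-3 - 4 \left(\left(-4\right) 3 - 3\right)^{2}\right) + 25086\right) + 132 = \left(\left(-3 - 4 \left(-12 - 3\right)^{2}\right) + 25086\right) + 132 = \left(\left(-3 - 4 \left(-15\right)^{2}\right) + 25086\right) + 132 = \left(\left(-3 - 900\right) + 25086\right) + 132 = \left(-903 + 25086\right) + 132 = 24183 + 132 = 24315$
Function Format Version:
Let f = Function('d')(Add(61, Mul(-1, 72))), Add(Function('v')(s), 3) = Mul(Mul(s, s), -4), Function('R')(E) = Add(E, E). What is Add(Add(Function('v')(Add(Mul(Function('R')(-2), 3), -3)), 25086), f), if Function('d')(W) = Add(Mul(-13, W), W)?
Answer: 24315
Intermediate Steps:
Function('R')(E) = Mul(2, E)
Function('v')(s) = Add(-3, Mul(-4, Pow(s, 2))) (Function('v')(s) = Add(-3, Mul(Mul(s, s), -4)) = Add(-3, Mul(Pow(s, 2), -4)) = Add(-3, Mul(-4, Pow(s, 2))))
Function('d')(W) = Mul(-12, W)
f = 132 (f = Mul(-12, Add(61, Mul(-1, 72))) = Mul(-12, Add(61, -72)) = Mul(-12, -11) = 132)
Add(Add(Function('v')(Add(Mul(Function('R')(-2), 3), -3)), 25086), f) = Add(Add(Add(-3, Mul(-4, Pow(Add(Mul(Mul(2, -2), 3), -3), 2))), 25086), 132) = Add(Add(Add(-3, Mul(-4, Pow(Add(Mul(-4, 3), -3), 2))), 25086), 132) = Add(Add(Add(-3, Mul(-4, Pow(Add(-12, -3), 2))), 25086), 132) = Add(Add(Add(-3, Mul(-4, Pow(-15, 2))), 25086), 132) = Add(Add(Add(-3, Mul(-4, 225)), 25086), 132) = Add(Add(Add(-3, -900), 25086), 132) = Add(Add(-903, 25086), 132) = Add(24183, 132) = 24315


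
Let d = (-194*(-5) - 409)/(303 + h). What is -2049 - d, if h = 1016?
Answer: -2703192/1319 ≈ -2049.4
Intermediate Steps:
d = 561/1319 (d = (-194*(-5) - 409)/(303 + 1016) = (970 - 409)/1319 = 561*(1/1319) = 561/1319 ≈ 0.42532)
-2049 - d = -2049 - 1*561/1319 = -2049 - 561/1319 = -2703192/1319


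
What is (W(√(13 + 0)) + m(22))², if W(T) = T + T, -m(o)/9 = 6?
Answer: 2968 - 216*√13 ≈ 2189.2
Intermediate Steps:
m(o) = -54 (m(o) = -9*6 = -54)
W(T) = 2*T
(W(√(13 + 0)) + m(22))² = (2*√(13 + 0) - 54)² = (2*√13 - 54)² = (-54 + 2*√13)²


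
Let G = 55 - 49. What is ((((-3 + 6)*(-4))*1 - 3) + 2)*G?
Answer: -78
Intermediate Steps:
G = 6
((((-3 + 6)*(-4))*1 - 3) + 2)*G = ((((-3 + 6)*(-4))*1 - 3) + 2)*6 = (((3*(-4))*1 - 3) + 2)*6 = ((-12*1 - 3) + 2)*6 = ((-12 - 3) + 2)*6 = (-15 + 2)*6 = -13*6 = -78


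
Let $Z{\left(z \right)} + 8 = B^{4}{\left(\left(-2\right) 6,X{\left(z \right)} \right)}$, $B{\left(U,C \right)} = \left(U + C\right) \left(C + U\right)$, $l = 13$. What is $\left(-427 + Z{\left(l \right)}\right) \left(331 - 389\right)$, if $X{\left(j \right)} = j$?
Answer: $25172$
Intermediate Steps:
$B{\left(U,C \right)} = \left(C + U\right)^{2}$ ($B{\left(U,C \right)} = \left(C + U\right) \left(C + U\right) = \left(C + U\right)^{2}$)
$Z{\left(z \right)} = -8 + \left(-12 + z\right)^{8}$ ($Z{\left(z \right)} = -8 + \left(\left(z - 12\right)^{2}\right)^{4} = -8 + \left(\left(-12 + z\right)^{2}\right)^{4} = -8 + \left(-12 + z\right)^{8}$)
$\left(-427 + Z{\left(l \right)}\right) \left(331 - 389\right) = \left(-427 - \left(8 - \left(-12 + 13\right)^{8}\right)\right) \left(331 - 389\right) = \left(-427 - \left(8 - 1^{8}\right)\right) \left(-58\right) = \left(-427 + \left(-8 + 1\right)\right) \left(-58\right) = \left(-427 - 7\right) \left(-58\right) = \left(-434\right) \left(-58\right) = 25172$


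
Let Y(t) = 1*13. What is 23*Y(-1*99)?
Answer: 299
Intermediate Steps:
Y(t) = 13
23*Y(-1*99) = 23*13 = 299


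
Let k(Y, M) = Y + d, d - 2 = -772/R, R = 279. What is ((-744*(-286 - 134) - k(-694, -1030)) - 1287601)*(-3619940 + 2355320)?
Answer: 114601937955260/93 ≈ 1.2323e+12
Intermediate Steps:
d = -214/279 (d = 2 - 772/279 = -214/279 ≈ -0.76702)
k(Y, M) = -214/279 + Y (k(Y, M) = Y - 214/279 = -214/279 + Y)
((-744*(-286 - 134) - k(-694, -1030)) - 1287601)*(-3619940 + 2355320) = ((-744*(-286 - 134) - (-214/279 - 694)) - 1287601)*(-3619940 + 2355320) = ((-744*(-420) - 1*(-193840/279)) - 1287601)*(-1264620) = ((312480 + 193840/279) - 1287601)*(-1264620) = (87375760/279 - 1287601)*(-1264620) = -271864919/279*(-1264620) = 114601937955260/93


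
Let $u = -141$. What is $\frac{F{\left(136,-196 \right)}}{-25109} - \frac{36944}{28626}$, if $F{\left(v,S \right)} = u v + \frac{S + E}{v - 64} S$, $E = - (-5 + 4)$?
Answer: $- \frac{131296785}{239590078} \approx -0.54801$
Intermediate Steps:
$E = 1$ ($E = \left(-1\right) \left(-1\right) = 1$)
$F{\left(v,S \right)} = - 141 v + \frac{S \left(1 + S\right)}{-64 + v}$ ($F{\left(v,S \right)} = - 141 v + \frac{S + 1}{v - 64} S = - 141 v + \frac{1 + S}{-64 + v} S = - 141 v + \frac{S \left(1 + S\right)}{-64 + v}$)
$\frac{F{\left(136,-196 \right)}}{-25109} - \frac{36944}{28626} = \frac{\frac{1}{-64 + 136} \left(-196 + \left(-196\right)^{2} - 141 \cdot 136^{2} + 9024 \cdot 136\right)}{-25109} - \frac{36944}{28626} = \frac{-196 + 38416 - 2607936 + 1227264}{72} \left(- \frac{1}{25109}\right) - \frac{18472}{14313} = \frac{1}{72} \left(-1342452\right) \left(- \frac{1}{25109}\right) - \frac{18472}{14313} = \left(- \frac{111871}{6}\right) \left(- \frac{1}{25109}\right) - \frac{18472}{14313} = \frac{111871}{150654} - \frac{18472}{14313} = - \frac{131296785}{239590078}$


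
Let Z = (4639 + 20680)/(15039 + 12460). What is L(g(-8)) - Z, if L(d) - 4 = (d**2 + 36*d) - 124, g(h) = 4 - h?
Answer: 12514225/27499 ≈ 455.08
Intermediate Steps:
L(d) = -120 + d**2 + 36*d (L(d) = 4 + ((d**2 + 36*d) - 124) = 4 + (-124 + d**2 + 36*d) = -120 + d**2 + 36*d)
Z = 25319/27499 ≈ 0.92072
L(g(-8)) - Z = (-120 + (4 - 1*(-8))**2 + 36*(4 - 1*(-8))) - 1*25319/27499 = (-120 + (4 + 8)**2 + 36*(4 + 8)) - 25319/27499 = (-120 + 12**2 + 36*12) - 25319/27499 = (-120 + 144 + 432) - 25319/27499 = 456 - 25319/27499 = 12514225/27499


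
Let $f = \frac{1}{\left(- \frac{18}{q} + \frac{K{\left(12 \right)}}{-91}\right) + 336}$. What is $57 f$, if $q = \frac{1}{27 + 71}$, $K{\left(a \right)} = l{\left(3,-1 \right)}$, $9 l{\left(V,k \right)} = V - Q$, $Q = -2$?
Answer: $- \frac{46683}{1169537} \approx -0.039916$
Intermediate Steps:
$l{\left(V,k \right)} = \frac{2}{9} + \frac{V}{9}$ ($l{\left(V,k \right)} = \frac{V - -2}{9} = \frac{V + 2}{9} = \frac{2 + V}{9} = \frac{2}{9} + \frac{V}{9}$)
$K{\left(a \right)} = \frac{5}{9}$ ($K{\left(a \right)} = \frac{2}{9} + \frac{1}{9} \cdot 3 = \frac{2}{9} + \frac{1}{3} = \frac{5}{9}$)
$q = \frac{1}{98} \approx 0.010204$
$f = - \frac{819}{1169537}$ ($f = \frac{1}{\left(- 18 \frac{1}{\frac{1}{98}} + \frac{5}{9 \left(-91\right)}\right) + 336} = \frac{1}{\left(\left(-18\right) 98 + \frac{5}{9} \left(- \frac{1}{91}\right)\right) + 336} = \frac{1}{\left(-1764 - \frac{5}{819}\right) + 336} = \frac{1}{- \frac{1444721}{819} + 336} = \frac{1}{- \frac{1169537}{819}} = - \frac{819}{1169537} \approx -0.00070028$)
$57 f = 57 \left(- \frac{819}{1169537}\right) = - \frac{46683}{1169537}$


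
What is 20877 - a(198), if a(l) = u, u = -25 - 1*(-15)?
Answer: 20887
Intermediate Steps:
u = -10 (u = -25 + 15 = -10)
a(l) = -10
20877 - a(198) = 20877 - 1*(-10) = 20877 + 10 = 20887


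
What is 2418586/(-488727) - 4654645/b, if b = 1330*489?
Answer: -256521764249/21190225266 ≈ -12.106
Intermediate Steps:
b = 650370
2418586/(-488727) - 4654645/b = 2418586/(-488727) - 4654645/650370 = 2418586*(-1/488727) - 4654645*1/650370 = -2418586/488727 - 930929/130074 = -256521764249/21190225266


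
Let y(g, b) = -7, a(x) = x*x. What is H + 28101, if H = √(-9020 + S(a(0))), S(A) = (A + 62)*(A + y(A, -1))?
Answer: 28101 + I*√9454 ≈ 28101.0 + 97.232*I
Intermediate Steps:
a(x) = x²
S(A) = (-7 + A)*(62 + A) (S(A) = (A + 62)*(A - 7) = (62 + A)*(-7 + A) = (-7 + A)*(62 + A))
H = I*√9454 (H = √(-9020 + (-434 + (0²)² + 55*0²)) = √(-9020 + (-434 + 0² + 55*0)) = √(-9020 + (-434 + 0 + 0)) = √(-9020 - 434) = √(-9454) = I*√9454 ≈ 97.232*I)
H + 28101 = I*√9454 + 28101 = 28101 + I*√9454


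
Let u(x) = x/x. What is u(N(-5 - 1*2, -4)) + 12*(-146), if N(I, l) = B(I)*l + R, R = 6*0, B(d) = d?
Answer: -1751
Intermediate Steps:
R = 0
N(I, l) = I*l (N(I, l) = I*l + 0 = I*l)
u(x) = 1
u(N(-5 - 1*2, -4)) + 12*(-146) = 1 + 12*(-146) = 1 - 1752 = -1751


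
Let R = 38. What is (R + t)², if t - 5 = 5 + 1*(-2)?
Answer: 2116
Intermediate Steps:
t = 8 (t = 5 + (5 + 1*(-2)) = 5 + (5 - 2) = 5 + 3 = 8)
(R + t)² = (38 + 8)² = 46² = 2116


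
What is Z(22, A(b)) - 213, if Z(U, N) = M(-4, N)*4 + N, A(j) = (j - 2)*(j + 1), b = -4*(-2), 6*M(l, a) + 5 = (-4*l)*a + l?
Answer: 411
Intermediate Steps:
M(l, a) = -⅚ + l/6 - 2*a*l/3 (M(l, a) = -⅚ + ((-4*l)*a + l)/6 = -⅚ + (-4*a*l + l)/6 = -⅚ + (l - 4*a*l)/6 = -⅚ + (l/6 - 2*a*l/3) = -⅚ + l/6 - 2*a*l/3)
b = 8
A(j) = (1 + j)*(-2 + j) (A(j) = (-2 + j)*(1 + j) = (1 + j)*(-2 + j))
Z(U, N) = -6 + 35*N/3 (Z(U, N) = (-⅚ + (⅙)*(-4) - ⅔*N*(-4))*4 + N = (-⅚ - ⅔ + 8*N/3)*4 + N = (-3/2 + 8*N/3)*4 + N = (-6 + 32*N/3) + N = -6 + 35*N/3)
Z(22, A(b)) - 213 = (-6 + 35*(-2 + 8² - 1*8)/3) - 213 = (-6 + 35*(-2 + 64 - 8)/3) - 213 = (-6 + (35/3)*54) - 213 = (-6 + 630) - 213 = 624 - 213 = 411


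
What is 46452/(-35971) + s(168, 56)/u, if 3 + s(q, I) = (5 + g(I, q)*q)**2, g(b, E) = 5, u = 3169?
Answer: 25536878974/113992099 ≈ 224.02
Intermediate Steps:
s(q, I) = -3 + (5 + 5*q)**2
46452/(-35971) + s(168, 56)/u = 46452/(-35971) + (-3 + 25*(1 + 168)**2)/3169 = 46452*(-1/35971) + (-3 + 25*169**2)*(1/3169) = -46452/35971 + (-3 + 25*28561)*(1/3169) = -46452/35971 + (-3 + 714025)*(1/3169) = -46452/35971 + 714022*(1/3169) = -46452/35971 + 714022/3169 = 25536878974/113992099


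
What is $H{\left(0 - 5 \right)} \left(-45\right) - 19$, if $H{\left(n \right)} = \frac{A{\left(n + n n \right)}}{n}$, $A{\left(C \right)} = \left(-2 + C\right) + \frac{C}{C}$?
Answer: $152$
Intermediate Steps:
$A{\left(C \right)} = -1 + C$ ($A{\left(C \right)} = \left(-2 + C\right) + 1 = -1 + C$)
$H{\left(n \right)} = \frac{-1 + n + n^{2}}{n}$ ($H{\left(n \right)} = \frac{-1 + \left(n + n n\right)}{n} = \frac{-1 + \left(n + n^{2}\right)}{n} = \frac{-1 + n + n^{2}}{n}$)
$H{\left(0 - 5 \right)} \left(-45\right) - 19 = \left(1 + \left(0 - 5\right) - \frac{1}{0 - 5}\right) \left(-45\right) - 19 = \left(1 - 5 - \frac{1}{-5}\right) \left(-45\right) - 19 = \left(1 - 5 - - \frac{1}{5}\right) \left(-45\right) - 19 = \left(1 - 5 + \frac{1}{5}\right) \left(-45\right) - 19 = \left(- \frac{19}{5}\right) \left(-45\right) - 19 = 171 - 19 = 152$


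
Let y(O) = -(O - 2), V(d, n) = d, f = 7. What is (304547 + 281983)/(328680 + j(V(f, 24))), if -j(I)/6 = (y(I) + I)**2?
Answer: 97755/54776 ≈ 1.7846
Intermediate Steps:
y(O) = 2 - O (y(O) = -(-2 + O) = 2 - O)
j(I) = -24 (j(I) = -6*((2 - I) + I)**2 = -6*2**2 = -6*4 = -24)
(304547 + 281983)/(328680 + j(V(f, 24))) = (304547 + 281983)/(328680 - 24) = 586530/328656 = 586530*(1/328656) = 97755/54776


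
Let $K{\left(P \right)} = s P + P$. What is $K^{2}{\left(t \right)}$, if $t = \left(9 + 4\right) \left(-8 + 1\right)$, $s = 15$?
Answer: $2119936$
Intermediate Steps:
$t = -91$ ($t = 13 \left(-7\right) = -91$)
$K{\left(P \right)} = 16 P$ ($K{\left(P \right)} = 15 P + P = 16 P$)
$K^{2}{\left(t \right)} = \left(16 \left(-91\right)\right)^{2} = \left(-1456\right)^{2} = 2119936$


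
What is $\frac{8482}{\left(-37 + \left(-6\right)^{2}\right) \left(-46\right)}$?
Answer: $\frac{4241}{23} \approx 184.39$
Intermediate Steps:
$\frac{8482}{\left(-37 + \left(-6\right)^{2}\right) \left(-46\right)} = \frac{8482}{\left(-37 + 36\right) \left(-46\right)} = \frac{8482}{\left(-1\right) \left(-46\right)} = \frac{8482}{46} = 8482 \cdot \frac{1}{46} = \frac{4241}{23}$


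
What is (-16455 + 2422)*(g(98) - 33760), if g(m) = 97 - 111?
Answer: 473950542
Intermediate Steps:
g(m) = -14
(-16455 + 2422)*(g(98) - 33760) = (-16455 + 2422)*(-14 - 33760) = -14033*(-33774) = 473950542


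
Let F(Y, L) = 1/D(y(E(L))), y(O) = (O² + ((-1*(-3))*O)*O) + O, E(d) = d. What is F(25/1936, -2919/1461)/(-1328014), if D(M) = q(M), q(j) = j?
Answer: -237169/4399796702910 ≈ -5.3905e-8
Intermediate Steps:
y(O) = O + 4*O² (y(O) = (O² + (3*O)*O) + O = (O² + 3*O²) + O = 4*O² + O = O + 4*O²)
D(M) = M
F(Y, L) = 1/(L*(1 + 4*L))
F(25/1936, -2919/1461)/(-1328014) = (1/(((-2919/1461))*(1 + 4*(-2919/1461))))/(-1328014) = (1/(((-2919*1/1461))*(1 + 4*(-2919*1/1461))))*(-1/1328014) = (1/((-973/487)*(1 + 4*(-973/487))))*(-1/1328014) = -487/(973*(1 - 3892/487))*(-1/1328014) = -487/(973*(-3405/487))*(-1/1328014) = -487/973*(-487/3405)*(-1/1328014) = (237169/3313065)*(-1/1328014) = -237169/4399796702910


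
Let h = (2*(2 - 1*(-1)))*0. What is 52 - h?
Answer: 52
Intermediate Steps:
h = 0 (h = (2*(2 + 1))*0 = (2*3)*0 = 6*0 = 0)
52 - h = 52 - 1*0 = 52 + 0 = 52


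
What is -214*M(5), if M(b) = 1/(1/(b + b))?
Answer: -2140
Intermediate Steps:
M(b) = 2*b (M(b) = 1/(1/(2*b)) = 2*b)
-214*M(5) = -428*5 = -214*10 = -2140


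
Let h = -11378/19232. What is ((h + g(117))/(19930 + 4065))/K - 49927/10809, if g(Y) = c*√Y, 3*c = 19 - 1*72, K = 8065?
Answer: -92908415182272001/20114308070593200 - 53*√13/193519675 ≈ -4.6190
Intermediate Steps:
c = -53/3 (c = (19 - 1*72)/3 = (19 - 72)/3 = (⅓)*(-53) = -53/3 ≈ -17.667)
g(Y) = -53*√Y/3
h = -5689/9616 (h = -11378*1/19232 = -5689/9616 ≈ -0.59162)
((h + g(117))/(19930 + 4065))/K - 49927/10809 = ((-5689/9616 - 53*√13)/(19930 + 4065))/8065 - 49927/10809 = ((-5689/9616 - 53*√13)/23995)*(1/8065) - 49927*1/10809 = ((-5689/9616 - 53*√13)*(1/23995))*(1/8065) - 49927/10809 = (-5689/230735920 - 53*√13/23995)*(1/8065) - 49927/10809 = (-5689/1860885194800 - 53*√13/193519675) - 49927/10809 = -92908415182272001/20114308070593200 - 53*√13/193519675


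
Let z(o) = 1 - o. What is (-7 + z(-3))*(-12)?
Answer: 36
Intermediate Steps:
(-7 + z(-3))*(-12) = (-7 + (1 - 1*(-3)))*(-12) = (-7 + (1 + 3))*(-12) = (-7 + 4)*(-12) = -3*(-12) = 36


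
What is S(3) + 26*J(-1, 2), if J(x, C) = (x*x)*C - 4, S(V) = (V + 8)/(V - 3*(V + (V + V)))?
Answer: -1259/24 ≈ -52.458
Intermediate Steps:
S(V) = -(8 + V)/(8*V) (S(V) = (8 + V)/(V - 3*(V + 2*V)) = (8 + V)/(V - 9*V) = (8 + V)/((-8*V)) = (8 + V)*(-1/(8*V)) = -(8 + V)/(8*V))
J(x, C) = -4 + C*x**2 (J(x, C) = x**2*C - 4 = C*x**2 - 4 = -4 + C*x**2)
S(3) + 26*J(-1, 2) = (1/8)*(-8 - 1*3)/3 + 26*(-4 + 2*(-1)**2) = (1/8)*(1/3)*(-8 - 3) + 26*(-4 + 2*1) = (1/8)*(1/3)*(-11) + 26*(-4 + 2) = -11/24 + 26*(-2) = -11/24 - 52 = -1259/24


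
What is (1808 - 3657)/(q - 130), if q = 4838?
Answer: -1849/4708 ≈ -0.39274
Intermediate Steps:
(1808 - 3657)/(q - 130) = (1808 - 3657)/(4838 - 130) = -1849/4708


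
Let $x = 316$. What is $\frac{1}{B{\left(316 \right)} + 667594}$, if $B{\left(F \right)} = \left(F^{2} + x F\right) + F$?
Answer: $\frac{1}{867622} \approx 1.1526 \cdot 10^{-6}$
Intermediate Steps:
$B{\left(F \right)} = F^{2} + 317 F$ ($B{\left(F \right)} = \left(F^{2} + 316 F\right) + F = F^{2} + 317 F$)
$\frac{1}{B{\left(316 \right)} + 667594} = \frac{1}{316 \left(317 + 316\right) + 667594} = \frac{1}{316 \cdot 633 + 667594} = \frac{1}{200028 + 667594} = \frac{1}{867622}$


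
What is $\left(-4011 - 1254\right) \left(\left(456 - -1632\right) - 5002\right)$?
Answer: $15342210$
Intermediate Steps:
$\left(-4011 - 1254\right) \left(\left(456 - -1632\right) - 5002\right) = - 5265 \left(\left(456 + 1632\right) - 5002\right) = - 5265 \left(2088 - 5002\right) = \left(-5265\right) \left(-2914\right) = 15342210$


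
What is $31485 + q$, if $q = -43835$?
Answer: $-12350$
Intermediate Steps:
$31485 + q = 31485 - 43835 = -12350$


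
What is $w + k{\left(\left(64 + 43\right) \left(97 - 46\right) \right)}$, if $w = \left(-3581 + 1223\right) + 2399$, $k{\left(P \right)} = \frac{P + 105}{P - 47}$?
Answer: $\frac{113686}{2705} \approx 42.028$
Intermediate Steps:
$k{\left(P \right)} = \frac{105 + P}{-47 + P}$
$w = 41$ ($w = -2358 + 2399 = 41$)
$w + k{\left(\left(64 + 43\right) \left(97 - 46\right) \right)} = 41 + \frac{105 + \left(64 + 43\right) \left(97 - 46\right)}{-47 + \left(64 + 43\right) \left(97 - 46\right)} = 41 + \frac{105 + 107 \cdot 51}{-47 + 107 \cdot 51} = 41 + \frac{105 + 5457}{-47 + 5457} = 41 + \frac{1}{5410} \cdot 5562 = 41 + \frac{2781}{2705} = \frac{113686}{2705}$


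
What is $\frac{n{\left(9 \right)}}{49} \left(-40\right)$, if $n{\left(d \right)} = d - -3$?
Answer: $- \frac{480}{49} \approx -9.7959$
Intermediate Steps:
$n{\left(d \right)} = 3 + d$ ($n{\left(d \right)} = d + 3 = 3 + d$)
$\frac{n{\left(9 \right)}}{49} \left(-40\right) = \frac{3 + 9}{49} \left(-40\right) = 12 \cdot \frac{1}{49} \left(-40\right) = \frac{12}{49} \left(-40\right) = - \frac{480}{49}$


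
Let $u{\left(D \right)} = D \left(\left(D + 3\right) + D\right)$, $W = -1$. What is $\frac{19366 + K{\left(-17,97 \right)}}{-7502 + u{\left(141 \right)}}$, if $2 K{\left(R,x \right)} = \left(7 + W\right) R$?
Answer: $\frac{19315}{32683} \approx 0.59098$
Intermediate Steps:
$K{\left(R,x \right)} = 3 R$ ($K{\left(R,x \right)} = \frac{\left(7 - 1\right) R}{2} = \frac{6 R}{2} = 3 R$)
$u{\left(D \right)} = D \left(3 + 2 D\right)$ ($u{\left(D \right)} = D \left(\left(3 + D\right) + D\right) = D \left(3 + 2 D\right)$)
$\frac{19366 + K{\left(-17,97 \right)}}{-7502 + u{\left(141 \right)}} = \frac{19366 + 3 \left(-17\right)}{-7502 + 141 \left(3 + 2 \cdot 141\right)} = \frac{19366 - 51}{-7502 + 141 \left(3 + 282\right)} = \frac{19315}{-7502 + 141 \cdot 285} = \frac{19315}{-7502 + 40185} = \frac{19315}{32683}$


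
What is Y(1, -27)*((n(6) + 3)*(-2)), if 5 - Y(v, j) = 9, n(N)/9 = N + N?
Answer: 888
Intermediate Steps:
n(N) = 18*N (n(N) = 9*(N + N) = 9*(2*N) = 18*N)
Y(v, j) = -4 (Y(v, j) = 5 - 1*9 = 5 - 9 = -4)
Y(1, -27)*((n(6) + 3)*(-2)) = -4*(18*6 + 3)*(-2) = -4*(108 + 3)*(-2) = -444*(-2) = -4*(-222) = 888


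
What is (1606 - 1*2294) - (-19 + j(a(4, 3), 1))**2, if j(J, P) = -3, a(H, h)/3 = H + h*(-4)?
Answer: -1172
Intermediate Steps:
a(H, h) = -12*h + 3*H (a(H, h) = 3*(H + h*(-4)) = 3*(H - 4*h) = -12*h + 3*H)
(1606 - 1*2294) - (-19 + j(a(4, 3), 1))**2 = (1606 - 1*2294) - (-19 - 3)**2 = (1606 - 2294) - 1*(-22)**2 = -688 - 1*484 = -688 - 484 = -1172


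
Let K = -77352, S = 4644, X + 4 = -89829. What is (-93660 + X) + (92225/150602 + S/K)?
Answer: -151988812815/828311 ≈ -1.8349e+5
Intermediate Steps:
X = -89833 (X = -4 - 89829 = -89833)
(-93660 + X) + (92225/150602 + S/K) = (-93660 - 89833) + (92225/150602 + 4644/(-77352)) = -183493 + (92225*(1/150602) + 4644*(-1/77352)) = -183493 + (92225/150602 - 387/6446) = -183493 + 457508/828311 = -151988812815/828311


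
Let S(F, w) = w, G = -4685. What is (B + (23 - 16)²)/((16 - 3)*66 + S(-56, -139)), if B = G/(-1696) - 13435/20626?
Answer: 893975077/12575919712 ≈ 0.071086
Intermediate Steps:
B = 36923525/17490848 (B = -4685/(-1696) - 13435/20626 = -4685*(-1/1696) - 13435*1/20626 = 4685/1696 - 13435/20626 = 36923525/17490848 ≈ 2.1110)
(B + (23 - 16)²)/((16 - 3)*66 + S(-56, -139)) = (36923525/17490848 + (23 - 16)²)/((16 - 3)*66 - 139) = (36923525/17490848 + 7²)/(13*66 - 139) = (36923525/17490848 + 49)/(858 - 139) = (893975077/17490848)/719 = (893975077/17490848)*(1/719) = 893975077/12575919712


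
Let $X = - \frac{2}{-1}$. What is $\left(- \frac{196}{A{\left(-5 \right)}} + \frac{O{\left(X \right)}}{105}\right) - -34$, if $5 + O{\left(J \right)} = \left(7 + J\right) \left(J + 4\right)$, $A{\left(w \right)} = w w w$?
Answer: $\frac{13513}{375} \approx 36.035$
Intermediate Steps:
$A{\left(w \right)} = w^{3}$ ($A{\left(w \right)} = w^{2} w = w^{3}$)
$X = 2$ ($X = \left(-2\right) \left(-1\right) = 2$)
$O{\left(J \right)} = -5 + \left(4 + J\right) \left(7 + J\right)$ ($O{\left(J \right)} = -5 + \left(7 + J\right) \left(J + 4\right) = -5 + \left(7 + J\right) \left(4 + J\right) = -5 + \left(4 + J\right) \left(7 + J\right)$)
$\left(- \frac{196}{A{\left(-5 \right)}} + \frac{O{\left(X \right)}}{105}\right) - -34 = \left(- \frac{196}{\left(-5\right)^{3}} + \frac{23 + 2^{2} + 11 \cdot 2}{105}\right) - -34 = \left(- \frac{196}{-125} + \left(23 + 4 + 22\right) \frac{1}{105}\right) + 34 = \left(\left(-196\right) \left(- \frac{1}{125}\right) + 49 \cdot \frac{1}{105}\right) + 34 = \left(\frac{196}{125} + \frac{7}{15}\right) + 34 = \frac{763}{375} + 34 = \frac{13513}{375}$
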